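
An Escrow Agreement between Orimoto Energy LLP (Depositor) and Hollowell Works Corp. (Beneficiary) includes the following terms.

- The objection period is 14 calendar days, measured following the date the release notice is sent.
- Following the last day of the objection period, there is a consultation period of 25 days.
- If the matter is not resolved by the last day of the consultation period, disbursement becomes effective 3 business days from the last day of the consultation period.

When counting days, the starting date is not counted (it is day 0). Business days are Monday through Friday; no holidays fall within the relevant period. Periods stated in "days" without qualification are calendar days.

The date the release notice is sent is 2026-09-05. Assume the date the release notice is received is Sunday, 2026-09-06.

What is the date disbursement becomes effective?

2026-10-19

Adding 14 calendar days to 2026-09-05 gives 2026-09-19, which is the last day of the objection period.
The last day of the consultation period: 2026-09-19 + 25 days = 2026-10-14.
The date disbursement becomes effective: counting 3 business days from Wednesday, 2026-10-14 (Oct 15, Oct 16, Oct 19, skipping weekends) reaches Monday, 2026-10-19.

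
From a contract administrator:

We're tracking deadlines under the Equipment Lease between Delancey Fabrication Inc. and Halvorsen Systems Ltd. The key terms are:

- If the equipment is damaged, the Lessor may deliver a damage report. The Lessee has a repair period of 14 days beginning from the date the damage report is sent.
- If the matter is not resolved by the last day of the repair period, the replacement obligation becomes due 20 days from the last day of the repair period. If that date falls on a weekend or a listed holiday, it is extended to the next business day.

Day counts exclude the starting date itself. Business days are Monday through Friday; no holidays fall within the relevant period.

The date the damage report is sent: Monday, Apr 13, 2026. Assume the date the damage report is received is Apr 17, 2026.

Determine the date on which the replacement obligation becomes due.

Adding 14 calendar days to Apr 13, 2026 gives Apr 27, 2026, which is the last day of the repair period.
The date on which the replacement obligation becomes due: Apr 27, 2026 + 20 days = May 17, 2026. That falls on a Sunday, so it rolls to the next business day, Monday, May 18, 2026.

May 18, 2026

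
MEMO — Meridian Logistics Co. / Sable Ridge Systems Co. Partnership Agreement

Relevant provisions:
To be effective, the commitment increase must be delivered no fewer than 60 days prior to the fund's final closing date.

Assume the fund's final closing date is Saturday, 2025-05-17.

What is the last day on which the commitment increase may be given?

2025-03-18

Counting back 60 calendar days from 2025-05-17 gives 2025-03-18.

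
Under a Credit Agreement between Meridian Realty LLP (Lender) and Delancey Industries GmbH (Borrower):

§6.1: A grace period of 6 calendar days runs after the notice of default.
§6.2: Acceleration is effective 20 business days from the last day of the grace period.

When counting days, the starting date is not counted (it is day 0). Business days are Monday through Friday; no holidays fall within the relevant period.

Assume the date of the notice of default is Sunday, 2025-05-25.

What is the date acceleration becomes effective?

Adding 6 calendar days to 2025-05-25 gives 2025-05-31, which is the last day of the grace period.
From Saturday, 2025-05-31, 20 business days (Jun 2, Jun 3, Jun 4, Jun 5, …, Jun 25, Jun 26, Jun 27, skipping weekends) brings us to Friday, 2025-06-27, which is the date acceleration becomes effective.

2025-06-27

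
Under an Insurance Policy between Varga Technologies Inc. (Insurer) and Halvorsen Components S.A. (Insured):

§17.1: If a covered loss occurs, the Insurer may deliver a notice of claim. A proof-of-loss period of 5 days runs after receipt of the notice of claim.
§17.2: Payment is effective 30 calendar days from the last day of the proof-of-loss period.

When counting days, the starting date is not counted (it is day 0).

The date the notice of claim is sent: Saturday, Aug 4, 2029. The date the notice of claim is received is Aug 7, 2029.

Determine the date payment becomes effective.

The last day of the proof-of-loss period: Aug 7, 2029 + 5 days = Aug 12, 2029.
The date payment becomes effective: Aug 12, 2029 + 30 days = Sep 11, 2029.

Sep 11, 2029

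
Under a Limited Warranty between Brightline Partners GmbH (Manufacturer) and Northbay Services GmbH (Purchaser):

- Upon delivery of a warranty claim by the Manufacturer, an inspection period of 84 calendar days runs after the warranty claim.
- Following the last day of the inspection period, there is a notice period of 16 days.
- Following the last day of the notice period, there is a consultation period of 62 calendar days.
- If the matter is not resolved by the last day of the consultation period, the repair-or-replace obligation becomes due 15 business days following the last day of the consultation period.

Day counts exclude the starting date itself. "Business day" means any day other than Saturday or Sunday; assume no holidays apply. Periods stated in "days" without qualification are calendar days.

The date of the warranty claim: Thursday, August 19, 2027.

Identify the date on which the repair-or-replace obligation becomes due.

February 18, 2028

Adding 84 calendar days to August 19, 2027 gives November 11, 2027, which is the last day of the inspection period.
The last day of the notice period: November 11, 2027 + 16 days = November 27, 2027.
The last day of the consultation period: November 27, 2027 + 62 days = January 28, 2028.
The date on which the repair-or-replace obligation becomes due: counting 15 business days from Friday, January 28, 2028 (Jan 31, Feb 1, Feb 2, Feb 3, …, Feb 16, Feb 17, Feb 18, skipping weekends) reaches Friday, February 18, 2028.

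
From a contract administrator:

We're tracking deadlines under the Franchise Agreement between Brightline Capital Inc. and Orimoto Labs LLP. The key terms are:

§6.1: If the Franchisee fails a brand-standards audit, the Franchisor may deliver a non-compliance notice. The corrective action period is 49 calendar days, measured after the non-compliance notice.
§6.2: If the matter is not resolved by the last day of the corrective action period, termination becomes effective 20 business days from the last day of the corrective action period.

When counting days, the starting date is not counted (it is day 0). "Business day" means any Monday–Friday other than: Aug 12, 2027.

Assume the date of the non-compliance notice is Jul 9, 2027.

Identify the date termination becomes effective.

Sep 24, 2027

Adding 49 calendar days to Jul 9, 2027 gives Aug 27, 2027, which is the last day of the corrective action period.
From Friday, Aug 27, 2027, 20 business days (Aug 30, Aug 31, Sep 1, Sep 2, …, Sep 22, Sep 23, Sep 24, skipping weekends) brings us to Friday, Sep 24, 2027, which is the date termination becomes effective.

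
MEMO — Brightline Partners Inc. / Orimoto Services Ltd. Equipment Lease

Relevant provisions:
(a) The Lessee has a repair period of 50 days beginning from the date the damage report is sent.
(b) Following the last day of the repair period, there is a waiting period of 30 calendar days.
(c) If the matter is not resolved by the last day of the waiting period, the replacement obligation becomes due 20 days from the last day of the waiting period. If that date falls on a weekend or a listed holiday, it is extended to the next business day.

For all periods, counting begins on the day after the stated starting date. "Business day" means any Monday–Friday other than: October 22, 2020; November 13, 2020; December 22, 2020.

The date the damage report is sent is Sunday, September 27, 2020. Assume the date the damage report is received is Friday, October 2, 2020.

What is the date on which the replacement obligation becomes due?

January 5, 2021

The last day of the repair period: 50 calendar days after September 27, 2020 is November 16, 2020.
Adding 30 calendar days to November 16, 2020 gives December 16, 2020, which is the last day of the waiting period.
The date on which the replacement obligation becomes due: December 16, 2020 + 20 days = January 5, 2021. January 5, 2021 is a Tuesday and is not a listed holiday, so no roll-forward applies.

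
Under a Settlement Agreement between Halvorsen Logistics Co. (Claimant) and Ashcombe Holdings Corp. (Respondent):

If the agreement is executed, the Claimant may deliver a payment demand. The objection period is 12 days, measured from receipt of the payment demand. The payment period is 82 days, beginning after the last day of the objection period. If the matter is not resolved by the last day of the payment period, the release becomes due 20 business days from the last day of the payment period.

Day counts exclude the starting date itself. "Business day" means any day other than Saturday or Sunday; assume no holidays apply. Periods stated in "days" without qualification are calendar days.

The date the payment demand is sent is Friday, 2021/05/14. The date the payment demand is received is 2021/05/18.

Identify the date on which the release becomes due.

2021/09/17

The last day of the objection period: 12 calendar days after 2021/05/18 is 2021/05/30.
Adding 82 calendar days to 2021/05/30 gives 2021/08/20, which is the last day of the payment period.
The date on which the release becomes due: 20 business days after Friday, 2021/08/20, skipping weekends — Aug 23, Aug 24, Aug 25, Aug 26, …, Sep 15, Sep 16, Sep 17 — lands on Friday, 2021/09/17.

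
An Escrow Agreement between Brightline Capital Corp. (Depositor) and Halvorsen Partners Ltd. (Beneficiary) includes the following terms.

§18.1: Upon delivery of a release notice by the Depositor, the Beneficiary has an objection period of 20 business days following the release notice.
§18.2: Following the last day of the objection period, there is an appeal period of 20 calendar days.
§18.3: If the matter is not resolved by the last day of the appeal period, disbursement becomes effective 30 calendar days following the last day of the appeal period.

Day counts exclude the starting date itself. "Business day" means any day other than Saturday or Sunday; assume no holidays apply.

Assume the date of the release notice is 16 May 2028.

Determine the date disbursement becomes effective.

2 August 2028

The last day of the objection period: counting 20 business days from Tuesday, 16 May 2028 (May 17, May 18, May 19, May 22, …, Jun 9, Jun 12, Jun 13, skipping weekends) reaches Tuesday, 13 June 2028.
The last day of the appeal period: 13 June 2028 + 20 days = 3 July 2028.
Adding 30 calendar days to 3 July 2028 gives 2 August 2028, which is the date disbursement becomes effective.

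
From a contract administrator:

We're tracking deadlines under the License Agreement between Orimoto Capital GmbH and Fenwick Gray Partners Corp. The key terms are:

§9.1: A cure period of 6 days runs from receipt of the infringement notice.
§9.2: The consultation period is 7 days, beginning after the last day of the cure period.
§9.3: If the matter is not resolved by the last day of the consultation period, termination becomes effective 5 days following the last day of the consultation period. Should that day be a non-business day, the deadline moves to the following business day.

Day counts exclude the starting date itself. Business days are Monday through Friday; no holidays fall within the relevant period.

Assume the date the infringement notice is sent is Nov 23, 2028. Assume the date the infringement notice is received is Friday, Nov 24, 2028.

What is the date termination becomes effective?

Dec 12, 2028

The last day of the cure period: 6 calendar days after Nov 24, 2028 is Nov 30, 2028.
The last day of the consultation period: 7 calendar days after Nov 30, 2028 is Dec 7, 2028.
The date termination becomes effective: 5 calendar days after Dec 7, 2028 is Dec 12, 2028. Dec 12, 2028 is a Tuesday, so no roll-forward applies.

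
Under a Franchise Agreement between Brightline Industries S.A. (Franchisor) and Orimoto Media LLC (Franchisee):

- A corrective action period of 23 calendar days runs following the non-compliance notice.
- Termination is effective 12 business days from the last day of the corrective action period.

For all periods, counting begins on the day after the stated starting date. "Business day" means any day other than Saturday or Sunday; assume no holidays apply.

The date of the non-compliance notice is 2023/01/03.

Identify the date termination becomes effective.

2023/02/13

The last day of the corrective action period: 2023/01/03 + 23 days = 2023/01/26.
The date termination becomes effective: counting 12 business days from Thursday, 2023/01/26 (Jan 27, Jan 30, Jan 31, Feb 1, …, Feb 9, Feb 10, Feb 13, skipping weekends) reaches Monday, 2023/02/13.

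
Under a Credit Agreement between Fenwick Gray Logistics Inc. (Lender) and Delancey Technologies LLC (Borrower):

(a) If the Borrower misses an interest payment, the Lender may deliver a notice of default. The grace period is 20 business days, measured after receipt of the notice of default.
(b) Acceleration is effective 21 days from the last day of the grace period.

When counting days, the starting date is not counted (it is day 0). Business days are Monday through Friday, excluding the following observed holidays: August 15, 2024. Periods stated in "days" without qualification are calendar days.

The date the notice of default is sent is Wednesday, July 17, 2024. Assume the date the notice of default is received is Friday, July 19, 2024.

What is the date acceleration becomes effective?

September 9, 2024

The last day of the grace period: 20 business days after Friday, July 19, 2024, skipping weekends and the listed holiday on Aug 15 — Jul 22, Jul 23, Jul 24, Jul 25, …, Aug 14, Aug 16, Aug 19 — lands on Monday, August 19, 2024.
Adding 21 calendar days to August 19, 2024 gives September 9, 2024, which is the date acceleration becomes effective.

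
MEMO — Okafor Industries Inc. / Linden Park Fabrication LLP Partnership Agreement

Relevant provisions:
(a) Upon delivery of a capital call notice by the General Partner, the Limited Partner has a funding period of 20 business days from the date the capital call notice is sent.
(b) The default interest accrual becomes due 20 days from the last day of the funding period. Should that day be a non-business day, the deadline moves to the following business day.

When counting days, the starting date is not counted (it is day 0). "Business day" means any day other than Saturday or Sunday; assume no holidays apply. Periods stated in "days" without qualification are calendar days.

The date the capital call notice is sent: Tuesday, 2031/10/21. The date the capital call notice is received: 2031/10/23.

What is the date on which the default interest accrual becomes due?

2031/12/08

From Tuesday, 2031/10/21, 20 business days (Oct 22, Oct 23, Oct 24, Oct 27, …, Nov 14, Nov 17, Nov 18, skipping weekends) brings us to Tuesday, 2031/11/18, which is the last day of the funding period.
The date on which the default interest accrual becomes due: 2031/11/18 + 20 days = 2031/12/08. 2031/12/08 is a Monday, so no roll-forward applies.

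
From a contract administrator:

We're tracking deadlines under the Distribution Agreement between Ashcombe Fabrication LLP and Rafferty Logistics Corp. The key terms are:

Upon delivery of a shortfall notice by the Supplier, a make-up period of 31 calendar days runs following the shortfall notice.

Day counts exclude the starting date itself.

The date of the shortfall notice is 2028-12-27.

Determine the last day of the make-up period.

The last day of the make-up period: 31 calendar days after 2028-12-27 is 2029-01-27.

2029-01-27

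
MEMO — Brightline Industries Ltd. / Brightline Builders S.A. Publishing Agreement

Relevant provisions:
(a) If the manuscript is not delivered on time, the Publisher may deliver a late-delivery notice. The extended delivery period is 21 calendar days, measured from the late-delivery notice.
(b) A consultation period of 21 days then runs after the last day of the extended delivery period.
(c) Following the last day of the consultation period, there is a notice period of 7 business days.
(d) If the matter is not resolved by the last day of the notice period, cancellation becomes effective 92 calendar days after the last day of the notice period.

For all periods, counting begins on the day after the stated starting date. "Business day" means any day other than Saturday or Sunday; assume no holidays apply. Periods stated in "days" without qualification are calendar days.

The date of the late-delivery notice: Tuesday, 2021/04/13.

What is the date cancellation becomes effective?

Adding 21 calendar days to 2021/04/13 gives 2021/05/04, which is the last day of the extended delivery period.
The last day of the consultation period: 21 calendar days after 2021/05/04 is 2021/05/25.
The last day of the notice period: 7 business days after Tuesday, 2021/05/25, skipping weekends — May 26, May 27, May 28, May 31, Jun 1, Jun 2, Jun 3 — lands on Thursday, 2021/06/03.
The date cancellation becomes effective: 92 calendar days after 2021/06/03 is 2021/09/03.

2021/09/03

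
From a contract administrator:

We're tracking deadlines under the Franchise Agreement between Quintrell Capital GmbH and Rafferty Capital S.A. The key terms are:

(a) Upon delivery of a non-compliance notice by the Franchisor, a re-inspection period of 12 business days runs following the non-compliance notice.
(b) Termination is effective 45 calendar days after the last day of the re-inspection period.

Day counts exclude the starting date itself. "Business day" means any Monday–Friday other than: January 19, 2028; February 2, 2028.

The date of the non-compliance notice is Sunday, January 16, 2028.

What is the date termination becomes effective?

From Sunday, January 16, 2028, 12 business days (Jan 17, Jan 18, Jan 20, Jan 21, …, Jan 31, Feb 1, Feb 3, skipping weekends and the listed holidays on Jan 19, Feb 2) brings us to Thursday, February 3, 2028, which is the last day of the re-inspection period.
The date termination becomes effective: 45 calendar days after February 3, 2028 is March 19, 2028.

March 19, 2028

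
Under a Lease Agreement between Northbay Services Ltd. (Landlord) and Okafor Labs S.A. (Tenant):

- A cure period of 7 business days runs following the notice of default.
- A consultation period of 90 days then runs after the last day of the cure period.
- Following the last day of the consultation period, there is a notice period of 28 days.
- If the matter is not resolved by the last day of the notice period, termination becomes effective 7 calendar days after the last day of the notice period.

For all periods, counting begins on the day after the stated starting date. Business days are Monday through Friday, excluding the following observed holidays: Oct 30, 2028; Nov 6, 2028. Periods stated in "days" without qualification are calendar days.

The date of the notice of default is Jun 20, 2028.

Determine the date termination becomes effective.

Nov 1, 2028

The last day of the cure period: 7 business days after Tuesday, Jun 20, 2028, skipping weekends — Jun 21, Jun 22, Jun 23, Jun 26, Jun 27, Jun 28, Jun 29 — lands on Thursday, Jun 29, 2028.
The last day of the consultation period: 90 calendar days after Jun 29, 2028 is Sep 27, 2028.
The last day of the notice period: Sep 27, 2028 + 28 days = Oct 25, 2028.
Adding 7 calendar days to Oct 25, 2028 gives Nov 1, 2028, which is the date termination becomes effective.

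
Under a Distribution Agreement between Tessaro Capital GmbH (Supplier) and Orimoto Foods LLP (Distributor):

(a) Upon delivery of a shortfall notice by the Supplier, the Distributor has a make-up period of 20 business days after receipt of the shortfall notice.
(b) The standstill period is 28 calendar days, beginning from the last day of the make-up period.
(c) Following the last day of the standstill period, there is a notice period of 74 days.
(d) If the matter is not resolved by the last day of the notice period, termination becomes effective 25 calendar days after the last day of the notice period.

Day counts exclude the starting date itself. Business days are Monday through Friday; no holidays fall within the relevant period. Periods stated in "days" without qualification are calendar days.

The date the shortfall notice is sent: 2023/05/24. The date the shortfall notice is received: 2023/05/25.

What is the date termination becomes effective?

2023/10/27

The last day of the make-up period: counting 20 business days from Thursday, 2023/05/25 (May 26, May 29, May 30, May 31, …, Jun 20, Jun 21, Jun 22, skipping weekends) reaches Thursday, 2023/06/22.
Adding 28 calendar days to 2023/06/22 gives 2023/07/20, which is the last day of the standstill period.
Adding 74 calendar days to 2023/07/20 gives 2023/10/02, which is the last day of the notice period.
The date termination becomes effective: 2023/10/02 + 25 days = 2023/10/27.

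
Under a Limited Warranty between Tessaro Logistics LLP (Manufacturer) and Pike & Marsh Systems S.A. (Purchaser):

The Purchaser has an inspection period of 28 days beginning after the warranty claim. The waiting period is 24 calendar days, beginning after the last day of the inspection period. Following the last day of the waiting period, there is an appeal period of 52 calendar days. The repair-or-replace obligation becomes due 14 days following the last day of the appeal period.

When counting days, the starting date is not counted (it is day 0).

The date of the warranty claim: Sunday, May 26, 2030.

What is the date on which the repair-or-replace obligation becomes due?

Sep 21, 2030

Adding 28 calendar days to May 26, 2030 gives Jun 23, 2030, which is the last day of the inspection period.
The last day of the waiting period: 24 calendar days after Jun 23, 2030 is Jul 17, 2030.
The last day of the appeal period: 52 calendar days after Jul 17, 2030 is Sep 7, 2030.
Adding 14 calendar days to Sep 7, 2030 gives Sep 21, 2030, which is the date on which the repair-or-replace obligation becomes due.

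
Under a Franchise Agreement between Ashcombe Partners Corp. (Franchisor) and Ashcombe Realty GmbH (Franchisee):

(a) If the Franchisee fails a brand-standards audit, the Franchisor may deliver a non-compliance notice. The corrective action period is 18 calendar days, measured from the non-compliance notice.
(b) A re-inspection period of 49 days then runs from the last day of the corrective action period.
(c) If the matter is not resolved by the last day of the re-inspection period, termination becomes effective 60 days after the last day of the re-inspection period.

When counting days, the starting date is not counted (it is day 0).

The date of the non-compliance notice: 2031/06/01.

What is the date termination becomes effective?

The last day of the corrective action period: 18 calendar days after 2031/06/01 is 2031/06/19.
Adding 49 calendar days to 2031/06/19 gives 2031/08/07, which is the last day of the re-inspection period.
Adding 60 calendar days to 2031/08/07 gives 2031/10/06, which is the date termination becomes effective.

2031/10/06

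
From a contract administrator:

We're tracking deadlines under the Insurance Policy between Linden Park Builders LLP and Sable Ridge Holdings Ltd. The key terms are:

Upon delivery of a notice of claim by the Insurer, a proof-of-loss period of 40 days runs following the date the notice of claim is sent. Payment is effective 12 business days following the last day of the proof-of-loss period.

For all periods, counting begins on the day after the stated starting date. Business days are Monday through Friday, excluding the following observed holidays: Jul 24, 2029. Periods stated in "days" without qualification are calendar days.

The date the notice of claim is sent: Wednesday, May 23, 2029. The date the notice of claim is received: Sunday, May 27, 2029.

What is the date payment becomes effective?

Jul 18, 2029

Adding 40 calendar days to May 23, 2029 gives Jul 2, 2029, which is the last day of the proof-of-loss period.
From Monday, Jul 2, 2029, 12 business days (Jul 3, Jul 4, Jul 5, Jul 6, …, Jul 16, Jul 17, Jul 18, skipping weekends) brings us to Wednesday, Jul 18, 2029, which is the date payment becomes effective.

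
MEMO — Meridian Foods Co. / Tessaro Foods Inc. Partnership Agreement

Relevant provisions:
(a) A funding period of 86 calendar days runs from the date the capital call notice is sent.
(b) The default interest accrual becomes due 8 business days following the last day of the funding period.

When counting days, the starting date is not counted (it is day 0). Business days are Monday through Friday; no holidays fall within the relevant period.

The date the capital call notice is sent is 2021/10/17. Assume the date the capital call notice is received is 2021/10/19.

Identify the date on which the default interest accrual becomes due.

The last day of the funding period: 2021/10/17 + 86 days = 2022/01/11.
The date on which the default interest accrual becomes due: counting 8 business days from Tuesday, 2022/01/11 (Jan 12, Jan 13, Jan 14, Jan 17, Jan 18, Jan 19, Jan 20, Jan 21, skipping weekends) reaches Friday, 2022/01/21.

2022/01/21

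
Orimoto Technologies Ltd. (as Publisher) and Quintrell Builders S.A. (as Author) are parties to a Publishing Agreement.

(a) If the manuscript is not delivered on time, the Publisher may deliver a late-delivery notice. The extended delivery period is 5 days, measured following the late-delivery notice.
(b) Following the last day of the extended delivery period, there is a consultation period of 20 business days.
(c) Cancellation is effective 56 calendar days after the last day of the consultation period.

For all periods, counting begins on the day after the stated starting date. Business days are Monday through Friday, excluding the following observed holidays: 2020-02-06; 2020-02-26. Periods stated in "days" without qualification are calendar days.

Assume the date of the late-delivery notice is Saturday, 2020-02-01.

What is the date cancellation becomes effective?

The last day of the extended delivery period: 2020-02-01 + 5 days = 2020-02-06.
The last day of the consultation period: 20 business days after Thursday, 2020-02-06, skipping weekends and the listed holiday on Feb 26 — Feb 7, Feb 10, Feb 11, Feb 12, …, Mar 4, Mar 5, Mar 6 — lands on Friday, 2020-03-06.
Adding 56 calendar days to 2020-03-06 gives 2020-05-01, which is the date cancellation becomes effective.

2020-05-01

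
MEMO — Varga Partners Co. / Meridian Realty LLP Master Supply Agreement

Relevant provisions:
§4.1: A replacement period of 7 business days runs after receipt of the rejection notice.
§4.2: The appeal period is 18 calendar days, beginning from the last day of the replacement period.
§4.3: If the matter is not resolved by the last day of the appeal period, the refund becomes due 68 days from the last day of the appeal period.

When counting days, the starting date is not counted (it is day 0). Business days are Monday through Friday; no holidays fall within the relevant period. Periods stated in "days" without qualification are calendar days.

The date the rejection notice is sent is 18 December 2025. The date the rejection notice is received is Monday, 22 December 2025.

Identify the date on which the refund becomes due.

27 March 2026

From Monday, 22 December 2025, 7 business days (Dec 23, Dec 24, Dec 25, Dec 26, Dec 29, Dec 30, Dec 31, skipping weekends) brings us to Wednesday, 31 December 2025, which is the last day of the replacement period.
The last day of the appeal period: 18 calendar days after 31 December 2025 is 18 January 2026.
The date on which the refund becomes due: 18 January 2026 + 68 days = 27 March 2026.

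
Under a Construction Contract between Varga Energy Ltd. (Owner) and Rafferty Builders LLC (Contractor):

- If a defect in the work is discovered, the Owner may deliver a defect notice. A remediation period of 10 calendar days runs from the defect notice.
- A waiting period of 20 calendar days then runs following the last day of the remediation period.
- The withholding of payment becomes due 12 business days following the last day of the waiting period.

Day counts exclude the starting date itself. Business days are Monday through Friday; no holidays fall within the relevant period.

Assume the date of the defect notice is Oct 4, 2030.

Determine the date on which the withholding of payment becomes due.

The last day of the remediation period: 10 calendar days after Oct 4, 2030 is Oct 14, 2030.
The last day of the waiting period: Oct 14, 2030 + 20 days = Nov 3, 2030.
The date on which the withholding of payment becomes due: 12 business days after Sunday, Nov 3, 2030, skipping weekends — Nov 4, Nov 5, Nov 6, Nov 7, …, Nov 15, Nov 18, Nov 19 — lands on Tuesday, Nov 19, 2030.

Nov 19, 2030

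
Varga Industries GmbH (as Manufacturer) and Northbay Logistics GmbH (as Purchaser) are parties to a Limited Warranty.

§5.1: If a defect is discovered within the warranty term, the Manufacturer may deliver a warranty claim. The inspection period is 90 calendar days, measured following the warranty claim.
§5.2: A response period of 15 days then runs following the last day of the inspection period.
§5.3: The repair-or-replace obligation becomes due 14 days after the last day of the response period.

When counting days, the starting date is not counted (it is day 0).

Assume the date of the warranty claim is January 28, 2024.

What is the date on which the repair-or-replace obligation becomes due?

May 26, 2024

The last day of the inspection period: 90 calendar days after January 28, 2024 is April 27, 2024.
The last day of the response period: April 27, 2024 + 15 days = May 12, 2024.
Adding 14 calendar days to May 12, 2024 gives May 26, 2024, which is the date on which the repair-or-replace obligation becomes due.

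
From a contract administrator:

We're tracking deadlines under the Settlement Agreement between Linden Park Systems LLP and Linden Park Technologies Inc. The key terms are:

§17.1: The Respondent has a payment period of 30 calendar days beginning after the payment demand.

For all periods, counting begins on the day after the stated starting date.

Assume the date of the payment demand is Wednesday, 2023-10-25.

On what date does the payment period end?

2023-11-24

Adding 30 calendar days to 2023-10-25 gives 2023-11-24, which is the last day of the payment period.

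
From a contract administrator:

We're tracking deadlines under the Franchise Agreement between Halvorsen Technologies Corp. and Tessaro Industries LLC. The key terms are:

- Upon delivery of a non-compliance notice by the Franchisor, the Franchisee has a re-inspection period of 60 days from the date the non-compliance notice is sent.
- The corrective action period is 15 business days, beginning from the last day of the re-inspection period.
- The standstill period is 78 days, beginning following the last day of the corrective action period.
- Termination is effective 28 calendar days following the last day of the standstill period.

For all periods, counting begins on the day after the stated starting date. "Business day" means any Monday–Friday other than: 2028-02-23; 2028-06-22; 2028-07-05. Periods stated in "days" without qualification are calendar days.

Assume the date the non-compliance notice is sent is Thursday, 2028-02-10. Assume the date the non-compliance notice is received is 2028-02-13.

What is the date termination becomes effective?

The last day of the re-inspection period: 2028-02-10 + 60 days = 2028-04-10.
The last day of the corrective action period: counting 15 business days from Monday, 2028-04-10 (Apr 11, Apr 12, Apr 13, Apr 14, …, Apr 27, Apr 28, May 1, skipping weekends) reaches Monday, 2028-05-01.
Adding 78 calendar days to 2028-05-01 gives 2028-07-18, which is the last day of the standstill period.
Adding 28 calendar days to 2028-07-18 gives 2028-08-15, which is the date termination becomes effective.

2028-08-15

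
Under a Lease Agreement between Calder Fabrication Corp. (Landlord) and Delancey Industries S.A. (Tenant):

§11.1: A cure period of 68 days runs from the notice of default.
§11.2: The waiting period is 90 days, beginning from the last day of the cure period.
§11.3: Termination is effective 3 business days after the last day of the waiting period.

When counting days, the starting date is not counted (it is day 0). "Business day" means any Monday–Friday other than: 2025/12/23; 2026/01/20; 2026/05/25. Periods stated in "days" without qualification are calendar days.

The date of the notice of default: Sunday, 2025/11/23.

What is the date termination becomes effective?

The last day of the cure period: 2025/11/23 + 68 days = 2026/01/30.
Adding 90 calendar days to 2026/01/30 gives 2026/04/30, which is the last day of the waiting period.
The date termination becomes effective: 3 business days after Thursday, 2026/04/30, skipping weekends — May 1, May 4, May 5 — lands on Tuesday, 2026/05/05.

2026/05/05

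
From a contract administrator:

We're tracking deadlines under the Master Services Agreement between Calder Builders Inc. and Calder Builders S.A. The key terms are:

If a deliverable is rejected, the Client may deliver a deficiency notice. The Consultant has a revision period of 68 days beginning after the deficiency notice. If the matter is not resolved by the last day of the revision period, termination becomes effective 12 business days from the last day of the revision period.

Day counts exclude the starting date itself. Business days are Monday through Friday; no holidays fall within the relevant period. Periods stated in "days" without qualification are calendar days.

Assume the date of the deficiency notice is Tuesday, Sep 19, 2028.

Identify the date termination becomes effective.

Dec 12, 2028

The last day of the revision period: 68 calendar days after Sep 19, 2028 is Nov 26, 2028.
From Sunday, Nov 26, 2028, 12 business days (Nov 27, Nov 28, Nov 29, Nov 30, …, Dec 8, Dec 11, Dec 12, skipping weekends) brings us to Tuesday, Dec 12, 2028, which is the date termination becomes effective.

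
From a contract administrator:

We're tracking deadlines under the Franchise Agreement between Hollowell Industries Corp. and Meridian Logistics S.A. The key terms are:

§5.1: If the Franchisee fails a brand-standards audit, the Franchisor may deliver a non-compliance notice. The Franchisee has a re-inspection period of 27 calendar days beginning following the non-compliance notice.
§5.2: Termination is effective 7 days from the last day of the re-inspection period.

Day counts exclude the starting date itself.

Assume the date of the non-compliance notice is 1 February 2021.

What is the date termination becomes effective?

The last day of the re-inspection period: 1 February 2021 + 27 days = 28 February 2021.
The date termination becomes effective: 28 February 2021 + 7 days = 7 March 2021.

7 March 2021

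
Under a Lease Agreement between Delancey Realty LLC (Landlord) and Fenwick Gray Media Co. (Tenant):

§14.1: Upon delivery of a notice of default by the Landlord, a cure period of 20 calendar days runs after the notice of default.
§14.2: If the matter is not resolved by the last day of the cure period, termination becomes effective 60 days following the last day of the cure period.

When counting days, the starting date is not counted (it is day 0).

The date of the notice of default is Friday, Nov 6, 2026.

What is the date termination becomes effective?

Jan 25, 2027

The last day of the cure period: Nov 6, 2026 + 20 days = Nov 26, 2026.
Adding 60 calendar days to Nov 26, 2026 gives Jan 25, 2027, which is the date termination becomes effective.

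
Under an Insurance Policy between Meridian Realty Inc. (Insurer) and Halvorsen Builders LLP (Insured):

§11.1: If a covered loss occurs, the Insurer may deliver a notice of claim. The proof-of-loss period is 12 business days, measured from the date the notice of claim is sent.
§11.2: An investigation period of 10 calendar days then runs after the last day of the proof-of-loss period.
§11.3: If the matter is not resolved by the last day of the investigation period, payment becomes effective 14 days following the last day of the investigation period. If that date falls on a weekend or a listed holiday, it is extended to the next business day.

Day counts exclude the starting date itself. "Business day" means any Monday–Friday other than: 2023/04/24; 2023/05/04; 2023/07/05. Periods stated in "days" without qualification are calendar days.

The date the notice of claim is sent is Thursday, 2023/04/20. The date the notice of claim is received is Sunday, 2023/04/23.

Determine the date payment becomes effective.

From Thursday, 2023/04/20, 12 business days (Apr 21, Apr 25, Apr 26, Apr 27, …, May 8, May 9, May 10, skipping weekends and the listed holidays on Apr 24, May 4) brings us to Wednesday, 2023/05/10, which is the last day of the proof-of-loss period.
The last day of the investigation period: 2023/05/10 + 10 days = 2023/05/20.
Adding 14 calendar days to 2023/05/20 gives 2023/06/03, which is the date payment becomes effective. That falls on a Saturday, so it rolls to the next business day, Monday, 2023/06/05.

2023/06/05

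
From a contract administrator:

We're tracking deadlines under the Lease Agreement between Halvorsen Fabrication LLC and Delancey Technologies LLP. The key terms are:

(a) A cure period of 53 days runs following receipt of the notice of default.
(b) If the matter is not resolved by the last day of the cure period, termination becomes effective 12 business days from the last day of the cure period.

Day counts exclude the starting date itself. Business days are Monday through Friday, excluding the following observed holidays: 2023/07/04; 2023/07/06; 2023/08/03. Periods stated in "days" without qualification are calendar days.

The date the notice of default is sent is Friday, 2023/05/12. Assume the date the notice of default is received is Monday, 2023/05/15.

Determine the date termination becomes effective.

2023/07/25

The last day of the cure period: 53 calendar days after 2023/05/15 is 2023/07/07.
From Friday, 2023/07/07, 12 business days (Jul 10, Jul 11, Jul 12, Jul 13, …, Jul 21, Jul 24, Jul 25, skipping weekends) brings us to Tuesday, 2023/07/25, which is the date termination becomes effective.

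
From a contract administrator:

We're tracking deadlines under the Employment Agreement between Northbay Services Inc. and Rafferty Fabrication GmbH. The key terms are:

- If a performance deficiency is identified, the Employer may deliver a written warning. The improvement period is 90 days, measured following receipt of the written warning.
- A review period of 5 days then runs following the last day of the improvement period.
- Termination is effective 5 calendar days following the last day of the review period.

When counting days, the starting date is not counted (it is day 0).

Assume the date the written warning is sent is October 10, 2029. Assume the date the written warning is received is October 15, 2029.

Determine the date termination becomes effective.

The last day of the improvement period: 90 calendar days after October 15, 2029 is January 13, 2030.
Adding 5 calendar days to January 13, 2030 gives January 18, 2030, which is the last day of the review period.
The date termination becomes effective: January 18, 2030 + 5 days = January 23, 2030.

January 23, 2030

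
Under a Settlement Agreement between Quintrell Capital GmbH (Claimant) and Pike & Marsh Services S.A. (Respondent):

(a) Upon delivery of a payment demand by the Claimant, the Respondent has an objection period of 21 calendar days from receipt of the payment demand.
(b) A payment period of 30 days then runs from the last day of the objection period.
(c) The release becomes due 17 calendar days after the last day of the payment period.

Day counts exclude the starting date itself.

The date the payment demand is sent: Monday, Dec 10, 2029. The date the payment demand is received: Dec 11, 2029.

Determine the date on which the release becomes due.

Adding 21 calendar days to Dec 11, 2029 gives Jan 1, 2030, which is the last day of the objection period.
Adding 30 calendar days to Jan 1, 2030 gives Jan 31, 2030, which is the last day of the payment period.
The date on which the release becomes due: Jan 31, 2030 + 17 days = Feb 17, 2030.

Feb 17, 2030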